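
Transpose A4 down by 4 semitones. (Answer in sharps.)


Working:
A4: chromatic position 9 in octave 4 → absolute = 4×12 + 9 = 57
Transpose down 4: 57 - 4 = 53
53 = 4×12 + 5 → F in octave 4
Result = F4


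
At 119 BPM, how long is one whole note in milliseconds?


Solution.
One quarter-note beat = 60000 / BPM = 60000 / 119 ms
Whole note = 4 × quarter note
Duration = 4 × 60000 / 119 = 240000 / 119
= 2016.8 ms


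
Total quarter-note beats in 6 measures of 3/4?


Time signature 3/4: the bottom number 4 means the quarter note gets one count
The top number 3 means 3 quarter-note beats per measure
Total = 3 × 6 measures
= 18 quarter-note beats


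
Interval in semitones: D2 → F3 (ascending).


Let's work it out.
Absolute semitone position = octave×12 + chromatic position
D2: 2×12 + 2 = 26
F3: 3×12 + 5 = 41
Difference = 41 - 26 = 15
= 15 semitones


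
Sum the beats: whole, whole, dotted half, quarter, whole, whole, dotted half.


Working:
Beat values:
  whole = 4 beats
  whole = 4 beats
  dotted half = 3 beats
  quarter = 1 beat
  whole = 4 beats
  whole = 4 beats
  dotted half = 3 beats
Sum = 4 + 4 + 3 + 1 + 4 + 4 + 3
= 23 beats


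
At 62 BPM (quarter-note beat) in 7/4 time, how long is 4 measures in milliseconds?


Quarter-note beat duration = 60000 / 62 ms
Beats per measure (7/4) = 7
One measure = 7 × 60000 / 62 = 420000 / 62 ms
4 measures = 4 × 420000 / 62 = 1680000 / 62
= 27096.8 ms


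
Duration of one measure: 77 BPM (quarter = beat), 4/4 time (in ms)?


Quarter-note beat duration = 60000 / 77 ms
Beats per measure (4/4) = 4
One measure = 4 × 60000 / 77 = 240000 / 77 ms
= 3116.9 ms


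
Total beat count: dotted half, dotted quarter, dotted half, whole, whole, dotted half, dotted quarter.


Beat values:
  dotted half = 3 beats
  dotted quarter = 1.5 beats
  dotted half = 3 beats
  whole = 4 beats
  whole = 4 beats
  dotted half = 3 beats
  dotted quarter = 1.5 beats
Sum = 3 + 1.5 + 3 + 4 + 4 + 3 + 1.5
= 20 beats


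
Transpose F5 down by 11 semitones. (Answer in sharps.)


Reasoning:
F5: chromatic position 5 in octave 5 → absolute = 5×12 + 5 = 65
Transpose down 11: 65 - 11 = 54
54 = 4×12 + 6 → F# in octave 4
Result = F#4


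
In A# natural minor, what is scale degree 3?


Step by step:
Natural minor scale pattern: W-H-W-W-H-W-W (2-1-2-2-1-2-2 semitones)
Starting from A#:
  A# + 2 semitones → B#
  B# + 1 semitone → C#
  C# + 2 semitones → D#
  D# + 2 semitones → E#
  E# + 1 semitone → F#
  F# + 2 semitones → G#
  G# + 2 semitones → A#
Scale: A# B# C# D# E# F# G#
Degree 3 = C#


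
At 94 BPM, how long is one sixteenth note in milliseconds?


Solution.
One quarter-note beat = 60000 / BPM = 60000 / 94 ms
Sixteenth note = 1/4 × quarter note
Duration = 1/4 × 60000 / 94 = 15000 / 94
= 159.6 ms


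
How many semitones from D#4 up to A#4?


Solution.
Absolute semitone position = octave×12 + chromatic position
D#4: 4×12 + 3 = 51
A#4: 4×12 + 10 = 58
Difference = 58 - 51 = 7
= 7 semitones


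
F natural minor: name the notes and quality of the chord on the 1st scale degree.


Let's work it out.
F natural minor scale: F G Ab Bb C Db Eb
Diatonic triad on degree 1 stacks scale notes 1, 3, 5: F Ab C
F→Ab = 3 semitones; F→C = 7 semitones → minor triad
= F Ab C (minor)


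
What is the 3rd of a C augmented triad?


Let's work it out.
Augmented triad = root + major 3rd (4 semitones) + augmented 5th (8 semitones)
A triad on C stacks thirds, so the chord tones use letter names C-E-G
Root: C
Major 3rd above C: E
Augmented 5th above C: G#
The 3rd = E


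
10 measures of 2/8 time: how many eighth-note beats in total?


Time signature 2/8: the bottom number 8 means the eighth note gets one count
The top number 2 means 2 eighth-note beats per measure
Total = 2 × 10 measures
= 20 eighth-note beats


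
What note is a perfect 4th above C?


Step by step:
A 4th spans 4 letter names, so from C we land on F
A perfect 4th = 5 semitones above C
Spell F at that pitch: F
= F


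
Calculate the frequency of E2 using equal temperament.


Let's work it out.
f = 440 × 2^(n/12) where n = semitones from A4
E2: -29 semitones from A4
f = 440 × 2^(-29/12)
f = 82.41 Hz


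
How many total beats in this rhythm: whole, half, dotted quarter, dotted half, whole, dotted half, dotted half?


Beat values:
  whole = 4 beats
  half = 2 beats
  dotted quarter = 1.5 beats
  dotted half = 3 beats
  whole = 4 beats
  dotted half = 3 beats
  dotted half = 3 beats
Sum = 4 + 2 + 1.5 + 3 + 4 + 3 + 3
= 20.5 beats


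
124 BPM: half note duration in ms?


One quarter-note beat = 60000 / BPM = 60000 / 124 ms
Half note = 2 × quarter note
Duration = 2 × 60000 / 124 = 120000 / 124
= 967.7 ms


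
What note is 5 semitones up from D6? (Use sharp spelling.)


Working:
D6: chromatic position 2 in octave 6 → absolute = 6×12 + 2 = 74
Transpose up 5: 74 + 5 = 79
79 = 6×12 + 7 → G in octave 6
Result = G6


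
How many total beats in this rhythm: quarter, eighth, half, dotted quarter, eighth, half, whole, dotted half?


Solution.
Beat values:
  quarter = 1 beat
  eighth = 0.5 beats
  half = 2 beats
  dotted quarter = 1.5 beats
  eighth = 0.5 beats
  half = 2 beats
  whole = 4 beats
  dotted half = 3 beats
Sum = 1 + 0.5 + 2 + 1.5 + 0.5 + 2 + 4 + 3
= 14.5 beats


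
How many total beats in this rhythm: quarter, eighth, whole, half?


Solution.
Beat values:
  quarter = 1 beat
  eighth = 0.5 beats
  whole = 4 beats
  half = 2 beats
Sum = 1 + 0.5 + 4 + 2
= 7.5 beats


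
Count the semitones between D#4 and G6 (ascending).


Working:
Absolute semitone position = octave×12 + chromatic position
D#4: 4×12 + 3 = 51
G6: 6×12 + 7 = 79
Difference = 79 - 51 = 28
= 28 semitones


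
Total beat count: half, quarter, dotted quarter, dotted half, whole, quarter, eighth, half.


Beat values:
  half = 2 beats
  quarter = 1 beat
  dotted quarter = 1.5 beats
  dotted half = 3 beats
  whole = 4 beats
  quarter = 1 beat
  eighth = 0.5 beats
  half = 2 beats
Sum = 2 + 1 + 1.5 + 3 + 4 + 1 + 0.5 + 2
= 15 beats


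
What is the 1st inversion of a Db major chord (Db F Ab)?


Step by step:
Root position: Db F Ab
1st inversion: move root up an octave
Bass note: F
Notes (bottom to top) = F Ab Db


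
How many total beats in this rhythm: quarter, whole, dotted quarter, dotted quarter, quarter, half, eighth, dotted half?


Step by step:
Beat values:
  quarter = 1 beat
  whole = 4 beats
  dotted quarter = 1.5 beats
  dotted quarter = 1.5 beats
  quarter = 1 beat
  half = 2 beats
  eighth = 0.5 beats
  dotted half = 3 beats
Sum = 1 + 4 + 1.5 + 1.5 + 1 + 2 + 0.5 + 3
= 14.5 beats


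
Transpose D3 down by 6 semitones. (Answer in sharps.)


Working:
D3: chromatic position 2 in octave 3 → absolute = 3×12 + 2 = 38
Transpose down 6: 38 - 6 = 32
32 = 2×12 + 8 → G# in octave 2
Result = G#2


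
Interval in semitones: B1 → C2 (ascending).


Solution.
Absolute semitone position = octave×12 + chromatic position
B1: 1×12 + 11 = 23
C2: 2×12 + 0 = 24
Difference = 24 - 23 = 1
= 1 semitone


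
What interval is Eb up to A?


Working:
Letter names: E → A spans 4 letter names → a 4th
Semitones: Eb → A = 6 half-steps
A 4th of 6 semitones is an augmented 4th
= augmented 4th


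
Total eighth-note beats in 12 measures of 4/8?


Time signature 4/8: the bottom number 8 means the eighth note gets one count
The top number 4 means 4 eighth-note beats per measure
Total = 4 × 12 measures
= 48 eighth-note beats


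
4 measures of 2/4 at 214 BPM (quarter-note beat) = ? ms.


Working:
Quarter-note beat duration = 60000 / 214 ms
Beats per measure (2/4) = 2
One measure = 2 × 60000 / 214 = 120000 / 214 ms
4 measures = 4 × 120000 / 214 = 480000 / 214
= 2243.0 ms


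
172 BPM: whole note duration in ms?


Solution.
One quarter-note beat = 60000 / BPM = 60000 / 172 ms
Whole note = 4 × quarter note
Duration = 4 × 60000 / 172 = 240000 / 172
= 1395.3 ms


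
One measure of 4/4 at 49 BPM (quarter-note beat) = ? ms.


Reasoning:
Quarter-note beat duration = 60000 / 49 ms
Beats per measure (4/4) = 4
One measure = 4 × 60000 / 49 = 240000 / 49 ms
= 4898.0 ms


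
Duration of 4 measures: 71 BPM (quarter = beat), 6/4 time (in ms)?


Solution.
Quarter-note beat duration = 60000 / 71 ms
Beats per measure (6/4) = 6
One measure = 6 × 60000 / 71 = 360000 / 71 ms
4 measures = 4 × 360000 / 71 = 1440000 / 71
= 20281.7 ms


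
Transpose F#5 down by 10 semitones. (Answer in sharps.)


F#5: chromatic position 6 in octave 5 → absolute = 5×12 + 6 = 66
Transpose down 10: 66 - 10 = 56
56 = 4×12 + 8 → G# in octave 4
Result = G#4


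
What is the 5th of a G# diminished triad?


Solution.
Diminished triad = root + minor 3rd (3 semitones) + diminished 5th (6 semitones)
A triad on G# stacks thirds, so the chord tones use letter names G-B-D
Root: G#
Minor 3rd above G#: B
Diminished 5th above G#: D
The 5th = D


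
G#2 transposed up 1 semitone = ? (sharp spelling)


Solution.
G#2: chromatic position 8 in octave 2 → absolute = 2×12 + 8 = 32
Transpose up 1: 32 + 1 = 33
33 = 2×12 + 9 → A in octave 2
Result = A2


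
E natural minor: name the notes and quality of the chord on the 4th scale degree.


Let's work it out.
E natural minor scale: E F# G A B C D
Diatonic triad on degree 4 stacks scale notes 4, 6, 1: A C E
A→C = 3 semitones; A→E = 7 semitones → minor triad
= A C E (minor)


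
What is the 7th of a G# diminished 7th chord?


Diminished 7th chord = root + minor 3rd + diminished 5th + diminished 7th
Seventh chords stack in thirds, so the letter names are G-B-D-F
Root: G#
Minor 3rd above G#: B
Diminished 5th above G#: D
Diminished 7th above G#: F
The 7th = F


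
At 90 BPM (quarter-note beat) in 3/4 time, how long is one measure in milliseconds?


Working:
Quarter-note beat duration = 60000 / 90 ms
Beats per measure (3/4) = 3
One measure = 3 × 60000 / 90 = 180000 / 90 ms
= 2000.0 ms


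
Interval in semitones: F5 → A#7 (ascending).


Step by step:
Absolute semitone position = octave×12 + chromatic position
F5: 5×12 + 5 = 65
A#7: 7×12 + 10 = 94
Difference = 94 - 65 = 29
= 29 semitones


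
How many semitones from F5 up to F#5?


Reasoning:
Absolute semitone position = octave×12 + chromatic position
F5: 5×12 + 5 = 65
F#5: 5×12 + 6 = 66
Difference = 66 - 65 = 1
= 1 semitone


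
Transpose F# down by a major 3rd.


Let's work it out.
major 3rd: 3 letter names, 4 semitones
Letter: F - 2 → D
Pitch: F# - 4 semitones, spelled as a D → D
= D


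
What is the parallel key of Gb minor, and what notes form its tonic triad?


Solution.
Parallel keys share the same tonic but differ in mode
Gb minor → parallel is Gb major
Tonic triad of Gb major = Gb Bb Db
= Gb major; triad = Gb Bb Db


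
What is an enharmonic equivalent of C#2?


Step by step:
Enharmonic notes sound the same pitch but are spelled with different letter names
C# and Db name the same pitch class
= Db2


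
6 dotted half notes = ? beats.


Solution.
Base half note = 2 beats
Dot 1 adds half the previous value: +1
One dotted half = 2 + 1 = 3
6 of them = 6 × 3 = 18
= 18 beats


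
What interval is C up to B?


Letter names: C → B spans 7 letter names → a 7th
Semitones: C → B = 11 half-steps
A 7th of 11 semitones is a major 7th
= major 7th


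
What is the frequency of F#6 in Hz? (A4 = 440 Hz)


Let's work it out.
f = 440 × 2^(n/12) where n = semitones from A4
F#6: 21 semitones from A4
f = 440 × 2^(21/12)
f = 1479.98 Hz


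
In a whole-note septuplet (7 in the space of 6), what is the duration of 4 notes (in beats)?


Septuplet: 7 notes occupy the space of 6 whole notes
Space = 6 × 4 = 24 beats
Each septuplet note = 24 / 7 = 24/7 beats
4 notes = 4 × 24/7 = 96/7
= 96/7 beats


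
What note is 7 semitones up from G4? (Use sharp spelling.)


Solution.
G4: chromatic position 7 in octave 4 → absolute = 4×12 + 7 = 55
Transpose up 7: 55 + 7 = 62
62 = 5×12 + 2 → D in octave 5
Result = D5


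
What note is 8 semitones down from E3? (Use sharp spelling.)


Solution.
E3: chromatic position 4 in octave 3 → absolute = 3×12 + 4 = 40
Transpose down 8: 40 - 8 = 32
32 = 2×12 + 8 → G# in octave 2
Result = G#2


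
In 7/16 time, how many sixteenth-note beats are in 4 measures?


Time signature 7/16: the bottom number 16 means the sixteenth note gets one count
The top number 7 means 7 sixteenth-note beats per measure
Total = 7 × 4 measures
= 28 sixteenth-note beats


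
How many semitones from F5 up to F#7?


Solution.
Absolute semitone position = octave×12 + chromatic position
F5: 5×12 + 5 = 65
F#7: 7×12 + 6 = 90
Difference = 90 - 65 = 25
= 25 semitones


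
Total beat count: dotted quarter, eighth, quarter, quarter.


Beat values:
  dotted quarter = 1.5 beats
  eighth = 0.5 beats
  quarter = 1 beat
  quarter = 1 beat
Sum = 1.5 + 0.5 + 1 + 1
= 4 beats


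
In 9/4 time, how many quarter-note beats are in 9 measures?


Solution.
Time signature 9/4: the bottom number 4 means the quarter note gets one count
The top number 9 means 9 quarter-note beats per measure
Total = 9 × 9 measures
= 81 quarter-note beats


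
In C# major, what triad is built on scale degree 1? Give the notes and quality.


C# major scale: C# D# E# F# G# A# B#
Diatonic triad on degree 1 stacks scale notes 1, 3, 5: C# E# G#
C#→E# = 4 semitones; C#→G# = 7 semitones → major triad
= C# E# G# (major)


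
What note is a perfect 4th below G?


Step by step:
A 4th spans 4 letter names, so from G we land on D
A perfect 4th = 5 semitones below G
Spell D at that pitch: D
= D


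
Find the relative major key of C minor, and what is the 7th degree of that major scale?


Let's work it out.
The relative major shares the key signature and is a minor 3rd above the minor tonic
A minor 3rd above C is Eb
→ relative major of C minor is Eb major
Eb major scale: Eb F G Ab Bb C D
= Eb major; 7th degree = D


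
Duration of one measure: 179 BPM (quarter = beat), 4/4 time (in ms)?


Quarter-note beat duration = 60000 / 179 ms
Beats per measure (4/4) = 4
One measure = 4 × 60000 / 179 = 240000 / 179 ms
= 1340.8 ms


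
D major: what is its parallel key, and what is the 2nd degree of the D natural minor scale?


Step by step:
Parallel keys share the same tonic but differ in mode
D major → parallel is D minor
D natural minor scale: D E F G A Bb C
= D minor; 2nd degree = E


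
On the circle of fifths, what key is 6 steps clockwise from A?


Let's work it out.
Each clockwise step on the circle of fifths moves up a perfect 5th
From A: A → E → B → F#/Gb → Db → Ab → Eb
= Eb


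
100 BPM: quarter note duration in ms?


Step by step:
One quarter-note beat = 60000 / BPM = 60000 / 100 ms
Duration = 60000 / 100
= 600.0 ms


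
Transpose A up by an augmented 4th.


augmented 4th: 4 letter names, 6 semitones
Letter: A + 3 → D
Pitch: A + 6 semitones, spelled as a D → D#
= D#


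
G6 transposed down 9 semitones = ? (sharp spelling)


Working:
G6: chromatic position 7 in octave 6 → absolute = 6×12 + 7 = 79
Transpose down 9: 79 - 9 = 70
70 = 5×12 + 10 → A# in octave 5
Result = A#5


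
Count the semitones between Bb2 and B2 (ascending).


Let's work it out.
Absolute semitone position = octave×12 + chromatic position
Bb2: 2×12 + 10 = 34
B2: 2×12 + 11 = 35
Difference = 35 - 34 = 1
= 1 semitone


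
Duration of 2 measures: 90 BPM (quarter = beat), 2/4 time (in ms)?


Quarter-note beat duration = 60000 / 90 ms
Beats per measure (2/4) = 2
One measure = 2 × 60000 / 90 = 120000 / 90 ms
2 measures = 2 × 120000 / 90 = 240000 / 90
= 2666.7 ms


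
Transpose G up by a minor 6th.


Reasoning:
minor 6th: 6 letter names, 8 semitones
Letter: G + 5 → E
Pitch: G + 8 semitones, spelled as an E → Eb
= Eb


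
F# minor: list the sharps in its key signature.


Working:
Sharp minor keys follow the circle of fifths: A(0), E(1), B(2), F#(3), C#(4), G#(5), D#(6), A#(7)
F# minor has 3 sharps
Order of sharps: F# C# G# D# A# E# B# → first 3: F#, C#, G#
= F#, C#, G#


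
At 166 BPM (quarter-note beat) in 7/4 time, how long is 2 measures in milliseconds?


Let's work it out.
Quarter-note beat duration = 60000 / 166 ms
Beats per measure (7/4) = 7
One measure = 7 × 60000 / 166 = 420000 / 166 ms
2 measures = 2 × 420000 / 166 = 840000 / 166
= 5060.2 ms


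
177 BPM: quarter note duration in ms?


Working:
One quarter-note beat = 60000 / BPM = 60000 / 177 ms
Duration = 60000 / 177
= 339.0 ms


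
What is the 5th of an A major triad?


Major triad = root + major 3rd (4 semitones) + perfect 5th (7 semitones)
A triad on A stacks thirds, so the chord tones use letter names A-C-E
Root: A
Major 3rd above A: C#
Perfect 5th above A: E
The 5th = E


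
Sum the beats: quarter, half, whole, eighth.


Beat values:
  quarter = 1 beat
  half = 2 beats
  whole = 4 beats
  eighth = 0.5 beats
Sum = 1 + 2 + 4 + 0.5
= 7.5 beats


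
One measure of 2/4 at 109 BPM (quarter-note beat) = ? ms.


Step by step:
Quarter-note beat duration = 60000 / 109 ms
Beats per measure (2/4) = 2
One measure = 2 × 60000 / 109 = 120000 / 109 ms
= 1100.9 ms


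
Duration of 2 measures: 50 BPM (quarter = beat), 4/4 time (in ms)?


Quarter-note beat duration = 60000 / 50 ms
Beats per measure (4/4) = 4
One measure = 4 × 60000 / 50 = 240000 / 50 ms
2 measures = 2 × 240000 / 50 = 480000 / 50
= 9600.0 ms


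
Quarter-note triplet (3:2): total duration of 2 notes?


Triplet: 3 notes occupy the space of 2 quarter notes
Space = 2 × 1 = 2 beats
Each triplet note = 2 / 3 = 2/3 beats
2 notes = 2 × 2/3 = 4/3
= 4/3 beats


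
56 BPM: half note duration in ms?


Step by step:
One quarter-note beat = 60000 / BPM = 60000 / 56 ms
Half note = 2 × quarter note
Duration = 2 × 60000 / 56 = 120000 / 56
= 2142.9 ms


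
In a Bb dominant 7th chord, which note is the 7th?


Step by step:
Dominant 7th chord = root + major 3rd + perfect 5th + minor 7th
Seventh chords stack in thirds, so the letter names are B-D-F-A
Root: Bb
Major 3rd above Bb: D
Perfect 5th above Bb: F
Minor 7th above Bb: Ab
The 7th = Ab


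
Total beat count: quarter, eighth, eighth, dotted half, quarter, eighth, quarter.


Beat values:
  quarter = 1 beat
  eighth = 0.5 beats
  eighth = 0.5 beats
  dotted half = 3 beats
  quarter = 1 beat
  eighth = 0.5 beats
  quarter = 1 beat
Sum = 1 + 0.5 + 0.5 + 3 + 1 + 0.5 + 1
= 7.5 beats


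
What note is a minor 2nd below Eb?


Working:
A 2nd spans 2 letter names, so from E we land on D
A minor 2nd = 1 semitone below Eb
Spell D at that pitch: D
= D


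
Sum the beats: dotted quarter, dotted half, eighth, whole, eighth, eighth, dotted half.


Beat values:
  dotted quarter = 1.5 beats
  dotted half = 3 beats
  eighth = 0.5 beats
  whole = 4 beats
  eighth = 0.5 beats
  eighth = 0.5 beats
  dotted half = 3 beats
Sum = 1.5 + 3 + 0.5 + 4 + 0.5 + 0.5 + 3
= 13 beats


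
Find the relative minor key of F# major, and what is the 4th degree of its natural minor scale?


Let's work it out.
The relative minor shares the major's key signature and starts on its 6th degree
6th degree = a major 6th above the tonic; a major 6th above F# is D#
→ relative minor of F# major is D# minor
D# natural minor scale: D# E# F# G# A# B C#
= D# minor; 4th degree = G#


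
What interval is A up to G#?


Let's work it out.
Letter names: A → G spans 7 letter names → a 7th
Semitones: A → G# = 11 half-steps
A 7th of 11 semitones is a major 7th
= major 7th


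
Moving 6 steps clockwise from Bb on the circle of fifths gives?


Solution.
Each clockwise step on the circle of fifths moves up a perfect 5th
From Bb: Bb → F → C → G → D → A → E
= E


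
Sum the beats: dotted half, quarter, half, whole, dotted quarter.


Let's work it out.
Beat values:
  dotted half = 3 beats
  quarter = 1 beat
  half = 2 beats
  whole = 4 beats
  dotted quarter = 1.5 beats
Sum = 3 + 1 + 2 + 4 + 1.5
= 11.5 beats


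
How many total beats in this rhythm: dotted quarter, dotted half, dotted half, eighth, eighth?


Step by step:
Beat values:
  dotted quarter = 1.5 beats
  dotted half = 3 beats
  dotted half = 3 beats
  eighth = 0.5 beats
  eighth = 0.5 beats
Sum = 1.5 + 3 + 3 + 0.5 + 0.5
= 8.5 beats


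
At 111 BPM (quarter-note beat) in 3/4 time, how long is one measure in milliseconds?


Let's work it out.
Quarter-note beat duration = 60000 / 111 ms
Beats per measure (3/4) = 3
One measure = 3 × 60000 / 111 = 180000 / 111 ms
= 1621.6 ms


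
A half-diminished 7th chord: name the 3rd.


Step by step:
Half-diminished 7th chord = root + minor 3rd + diminished 5th + minor 7th
Seventh chords stack in thirds, so the letter names are A-C-E-G
Root: A
Minor 3rd above A: C
Diminished 5th above A: Eb
Minor 7th above A: G
The 3rd = C


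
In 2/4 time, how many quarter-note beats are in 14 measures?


Solution.
Time signature 2/4: the bottom number 4 means the quarter note gets one count
The top number 2 means 2 quarter-note beats per measure
Total = 2 × 14 measures
= 28 quarter-note beats


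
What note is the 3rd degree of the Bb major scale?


Major scale pattern: W-W-H-W-W-W-H (2-2-1-2-2-2-1 semitones)
Starting from Bb:
  Bb + 2 semitones → C
  C + 2 semitones → D
  D + 1 semitone → Eb
  Eb + 2 semitones → F
  F + 2 semitones → G
  G + 2 semitones → A
  A + 1 semitone → Bb
Scale: Bb C D Eb F G A
Degree 3 = D


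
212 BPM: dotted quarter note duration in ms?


Solution.
One quarter-note beat = 60000 / BPM = 60000 / 212 ms
Dotted quarter note = 3/2 × quarter note
Duration = 3/2 × 60000 / 212 = 90000 / 212
= 424.5 ms


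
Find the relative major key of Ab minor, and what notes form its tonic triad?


Reasoning:
The relative major shares the key signature and is a minor 3rd above the minor tonic
A minor 3rd above Ab is Cb
→ relative major of Ab minor is Cb major
Tonic triad of Cb major = root + major 3rd + perfect 5th = Cb Eb Gb
= Cb major; triad = Cb Eb Gb


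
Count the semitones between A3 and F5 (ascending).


Absolute semitone position = octave×12 + chromatic position
A3: 3×12 + 9 = 45
F5: 5×12 + 5 = 65
Difference = 65 - 45 = 20
= 20 semitones


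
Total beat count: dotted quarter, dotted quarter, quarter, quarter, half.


Working:
Beat values:
  dotted quarter = 1.5 beats
  dotted quarter = 1.5 beats
  quarter = 1 beat
  quarter = 1 beat
  half = 2 beats
Sum = 1.5 + 1.5 + 1 + 1 + 2
= 7 beats


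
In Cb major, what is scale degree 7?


Step by step:
Major scale pattern: W-W-H-W-W-W-H (2-2-1-2-2-2-1 semitones)
Starting from Cb:
  Cb + 2 semitones → Db
  Db + 2 semitones → Eb
  Eb + 1 semitone → Fb
  Fb + 2 semitones → Gb
  Gb + 2 semitones → Ab
  Ab + 2 semitones → Bb
  Bb + 1 semitone → Cb
Scale: Cb Db Eb Fb Gb Ab Bb
Degree 7 = Bb


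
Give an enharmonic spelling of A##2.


Enharmonic notes sound the same pitch but are spelled with different letter names
A## and B name the same pitch class
= B2


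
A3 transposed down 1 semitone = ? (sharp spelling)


Let's work it out.
A3: chromatic position 9 in octave 3 → absolute = 3×12 + 9 = 45
Transpose down 1: 45 - 1 = 44
44 = 3×12 + 8 → G# in octave 3
Result = G#3


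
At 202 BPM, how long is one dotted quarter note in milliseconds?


Solution.
One quarter-note beat = 60000 / BPM = 60000 / 202 ms
Dotted quarter note = 3/2 × quarter note
Duration = 3/2 × 60000 / 202 = 90000 / 202
= 445.5 ms


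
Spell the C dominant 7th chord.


Solution.
Dominant 7th chord = root + major 3rd + perfect 5th + minor 7th
Seventh chords stack in thirds, so the letter names are C-E-G-B
Root: C
Major 3rd above C: E
Perfect 5th above C: G
Minor 7th above C: Bb
Chord = C E G Bb


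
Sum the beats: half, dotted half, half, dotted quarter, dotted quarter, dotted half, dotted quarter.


Solution.
Beat values:
  half = 2 beats
  dotted half = 3 beats
  half = 2 beats
  dotted quarter = 1.5 beats
  dotted quarter = 1.5 beats
  dotted half = 3 beats
  dotted quarter = 1.5 beats
Sum = 2 + 3 + 2 + 1.5 + 1.5 + 3 + 1.5
= 14.5 beats


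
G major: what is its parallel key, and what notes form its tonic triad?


Step by step:
Parallel keys share the same tonic but differ in mode
G major → parallel is G minor
Tonic triad of G minor = G Bb D
= G minor; triad = G Bb D


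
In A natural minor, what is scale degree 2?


Natural minor scale pattern: W-H-W-W-H-W-W (2-1-2-2-1-2-2 semitones)
Starting from A:
  A + 2 semitones → B
  B + 1 semitone → C
  C + 2 semitones → D
  D + 2 semitones → E
  E + 1 semitone → F
  F + 2 semitones → G
  G + 2 semitones → A
Scale: A B C D E F G
Degree 2 = B


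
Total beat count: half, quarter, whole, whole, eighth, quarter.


Beat values:
  half = 2 beats
  quarter = 1 beat
  whole = 4 beats
  whole = 4 beats
  eighth = 0.5 beats
  quarter = 1 beat
Sum = 2 + 1 + 4 + 4 + 0.5 + 1
= 12.5 beats


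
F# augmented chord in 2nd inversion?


Root position: F# A# C##
2nd inversion: move root and 3rd up an octave
Bass note: C##
Notes (bottom to top) = C## F# A#


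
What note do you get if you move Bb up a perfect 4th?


Solution.
perfect 4th: 4 letter names, 5 semitones
Letter: B + 3 → E
Pitch: Bb + 5 semitones, spelled as an E → Eb
= Eb


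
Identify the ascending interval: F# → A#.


Letter names: F → A spans 3 letter names → a 3rd
Semitones: F# → A# = 4 half-steps
A 3rd of 4 semitones is a major 3rd
= major 3rd


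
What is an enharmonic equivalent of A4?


Solution.
Enharmonic notes sound the same pitch but are spelled with different letter names
A and Bbb name the same pitch class
= Bbb4


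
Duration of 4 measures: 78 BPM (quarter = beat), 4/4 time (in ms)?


Let's work it out.
Quarter-note beat duration = 60000 / 78 ms
Beats per measure (4/4) = 4
One measure = 4 × 60000 / 78 = 240000 / 78 ms
4 measures = 4 × 240000 / 78 = 960000 / 78
= 12307.7 ms


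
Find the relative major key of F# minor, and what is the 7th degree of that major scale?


Working:
The relative major shares the key signature and is a minor 3rd above the minor tonic
A minor 3rd above F# is A
→ relative major of F# minor is A major
A major scale: A B C# D E F# G#
= A major; 7th degree = G#


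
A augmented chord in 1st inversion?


Working:
Root position: A C# E#
1st inversion: move root up an octave
Bass note: C#
Notes (bottom to top) = C# E# A


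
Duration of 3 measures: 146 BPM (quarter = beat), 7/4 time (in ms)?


Reasoning:
Quarter-note beat duration = 60000 / 146 ms
Beats per measure (7/4) = 7
One measure = 7 × 60000 / 146 = 420000 / 146 ms
3 measures = 3 × 420000 / 146 = 1260000 / 146
= 8630.1 ms


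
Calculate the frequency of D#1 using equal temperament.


Working:
f = 440 × 2^(n/12) where n = semitones from A4
D#1: -42 semitones from A4
f = 440 × 2^(-42/12)
f = 38.89 Hz


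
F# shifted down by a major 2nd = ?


Solution.
major 2nd: 2 letter names, 2 semitones
Letter: F - 1 → E
Pitch: F# - 2 semitones, spelled as an E → E
= E


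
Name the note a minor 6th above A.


A 6th spans 6 letter names, so from A we land on F
A minor 6th = 8 semitones above A
Spell F at that pitch: F
= F


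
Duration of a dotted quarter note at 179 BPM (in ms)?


One quarter-note beat = 60000 / BPM = 60000 / 179 ms
Dotted quarter note = 3/2 × quarter note
Duration = 3/2 × 60000 / 179 = 90000 / 179
= 502.8 ms


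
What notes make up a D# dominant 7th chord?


Working:
Dominant 7th chord = root + major 3rd + perfect 5th + minor 7th
Seventh chords stack in thirds, so the letter names are D-F-A-C
Root: D#
Major 3rd above D#: F##
Perfect 5th above D#: A#
Minor 7th above D#: C#
Chord = D# F## A# C#


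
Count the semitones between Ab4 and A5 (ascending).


Solution.
Absolute semitone position = octave×12 + chromatic position
Ab4: 4×12 + 8 = 56
A5: 5×12 + 9 = 69
Difference = 69 - 56 = 13
= 13 semitones


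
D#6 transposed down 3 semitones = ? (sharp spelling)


Solution.
D#6: chromatic position 3 in octave 6 → absolute = 6×12 + 3 = 75
Transpose down 3: 75 - 3 = 72
72 = 6×12 + 0 → C in octave 6
Result = C6


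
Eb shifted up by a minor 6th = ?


Step by step:
minor 6th: 6 letter names, 8 semitones
Letter: E + 5 → C
Pitch: Eb + 8 semitones, spelled as a C → Cb
= Cb


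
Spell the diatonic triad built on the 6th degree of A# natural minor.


Step by step:
A# natural minor scale: A# B# C# D# E# F# G#
Diatonic triad on degree 6 stacks scale notes 6, 1, 3: F# A# C#
F#→A# = 4 semitones; F#→C# = 7 semitones → major triad
= F# A# C# (major)


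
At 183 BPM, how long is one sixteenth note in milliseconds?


Let's work it out.
One quarter-note beat = 60000 / BPM = 60000 / 183 ms
Sixteenth note = 1/4 × quarter note
Duration = 1/4 × 60000 / 183 = 15000 / 183
= 82.0 ms


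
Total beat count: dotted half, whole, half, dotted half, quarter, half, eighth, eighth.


Reasoning:
Beat values:
  dotted half = 3 beats
  whole = 4 beats
  half = 2 beats
  dotted half = 3 beats
  quarter = 1 beat
  half = 2 beats
  eighth = 0.5 beats
  eighth = 0.5 beats
Sum = 3 + 4 + 2 + 3 + 1 + 2 + 0.5 + 0.5
= 16 beats


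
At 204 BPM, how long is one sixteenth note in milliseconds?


One quarter-note beat = 60000 / BPM = 60000 / 204 ms
Sixteenth note = 1/4 × quarter note
Duration = 1/4 × 60000 / 204 = 15000 / 204
= 73.5 ms


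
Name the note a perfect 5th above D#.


Let's work it out.
A 5th spans 5 letter names, so from D we land on A
A perfect 5th = 7 semitones above D#
Spell A at that pitch: A#
= A#


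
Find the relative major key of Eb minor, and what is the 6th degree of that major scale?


Reasoning:
The relative major shares the key signature and is a minor 3rd above the minor tonic
A minor 3rd above Eb is Gb
→ relative major of Eb minor is Gb major
Gb major scale: Gb Ab Bb Cb Db Eb F
= Gb major; 6th degree = Eb


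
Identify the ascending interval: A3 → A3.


Letter names: A → A spans 1 letter name → a unison
Semitones: A3 → A3 = 0 half-steps
A unison of 0 semitones is a perfect unison
= perfect unison


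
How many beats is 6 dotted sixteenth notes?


Base sixteenth note = 1/4 beats
Dot 1 adds half the previous value: +1/8
One dotted sixteenth = 1/4 + 1/8 = 3/8
6 of them = 6 × 3/8 = 9/4
= 9/4 beats


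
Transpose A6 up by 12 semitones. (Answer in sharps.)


A6: chromatic position 9 in octave 6 → absolute = 6×12 + 9 = 81
Transpose up 12: 81 + 12 = 93
93 = 7×12 + 9 → A in octave 7
Result = A7


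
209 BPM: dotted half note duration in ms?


Let's work it out.
One quarter-note beat = 60000 / BPM = 60000 / 209 ms
Dotted half note = 3 × quarter note
Duration = 3 × 60000 / 209 = 180000 / 209
= 861.2 ms


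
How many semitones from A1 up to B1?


Absolute semitone position = octave×12 + chromatic position
A1: 1×12 + 9 = 21
B1: 1×12 + 11 = 23
Difference = 23 - 21 = 2
= 2 semitones


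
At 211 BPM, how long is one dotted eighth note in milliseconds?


One quarter-note beat = 60000 / BPM = 60000 / 211 ms
Dotted eighth note = 3/4 × quarter note
Duration = 3/4 × 60000 / 211 = 45000 / 211
= 213.3 ms


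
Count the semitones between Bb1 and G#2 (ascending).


Absolute semitone position = octave×12 + chromatic position
Bb1: 1×12 + 10 = 22
G#2: 2×12 + 8 = 32
Difference = 32 - 22 = 10
= 10 semitones


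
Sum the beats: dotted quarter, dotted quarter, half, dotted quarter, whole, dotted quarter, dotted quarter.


Working:
Beat values:
  dotted quarter = 1.5 beats
  dotted quarter = 1.5 beats
  half = 2 beats
  dotted quarter = 1.5 beats
  whole = 4 beats
  dotted quarter = 1.5 beats
  dotted quarter = 1.5 beats
Sum = 1.5 + 1.5 + 2 + 1.5 + 4 + 1.5 + 1.5
= 13.5 beats


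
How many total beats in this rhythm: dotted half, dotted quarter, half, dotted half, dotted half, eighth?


Step by step:
Beat values:
  dotted half = 3 beats
  dotted quarter = 1.5 beats
  half = 2 beats
  dotted half = 3 beats
  dotted half = 3 beats
  eighth = 0.5 beats
Sum = 3 + 1.5 + 2 + 3 + 3 + 0.5
= 13 beats


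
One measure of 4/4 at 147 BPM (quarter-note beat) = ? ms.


Working:
Quarter-note beat duration = 60000 / 147 ms
Beats per measure (4/4) = 4
One measure = 4 × 60000 / 147 = 240000 / 147 ms
= 1632.7 ms


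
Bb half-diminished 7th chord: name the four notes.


Working:
Half-diminished 7th chord = root + minor 3rd + diminished 5th + minor 7th
Seventh chords stack in thirds, so the letter names are B-D-F-A
Root: Bb
Minor 3rd above Bb: Db
Diminished 5th above Bb: Fb
Minor 7th above Bb: Ab
Chord = Bb Db Fb Ab


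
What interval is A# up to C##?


Let's work it out.
Letter names: A → C spans 3 letter names → a 3rd
Semitones: A# → C## = 4 half-steps
A 3rd of 4 semitones is a major 3rd
= major 3rd


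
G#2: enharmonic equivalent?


Enharmonic notes sound the same pitch but are spelled with different letter names
G# and Ab name the same pitch class
= Ab2


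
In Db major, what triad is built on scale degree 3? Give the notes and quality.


Db major scale: Db Eb F Gb Ab Bb C
Diatonic triad on degree 3 stacks scale notes 3, 5, 7: F Ab C
F→Ab = 3 semitones; F→C = 7 semitones → minor triad
= F Ab C (minor)


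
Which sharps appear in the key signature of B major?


Let's work it out.
Sharp major keys follow the circle of fifths: C(0), G(1), D(2), A(3), E(4), B(5), F#(6), C#(7)
B major has 5 sharps
Order of sharps: F# C# G# D# A# E# B# → first 5: F#, C#, G#, D#, A#
= F#, C#, G#, D#, A#


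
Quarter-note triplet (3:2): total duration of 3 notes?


Step by step:
Triplet: 3 notes occupy the space of 2 quarter notes
Space = 2 × 1 = 2 beats
Each triplet note = 2 / 3 = 2/3 beats
3 notes = 3 × 2/3 = 2
= 2 beats


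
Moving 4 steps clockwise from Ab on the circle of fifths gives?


Reasoning:
Each clockwise step on the circle of fifths moves up a perfect 5th
From Ab: Ab → Eb → Bb → F → C
= C


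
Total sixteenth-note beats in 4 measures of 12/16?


Solution.
Time signature 12/16: the bottom number 16 means the sixteenth note gets one count
The top number 12 means 12 sixteenth-note beats per measure
Total = 12 × 4 measures
= 48 sixteenth-note beats


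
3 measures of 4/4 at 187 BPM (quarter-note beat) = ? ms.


Working:
Quarter-note beat duration = 60000 / 187 ms
Beats per measure (4/4) = 4
One measure = 4 × 60000 / 187 = 240000 / 187 ms
3 measures = 3 × 240000 / 187 = 720000 / 187
= 3850.3 ms


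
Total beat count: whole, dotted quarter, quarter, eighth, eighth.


Solution.
Beat values:
  whole = 4 beats
  dotted quarter = 1.5 beats
  quarter = 1 beat
  eighth = 0.5 beats
  eighth = 0.5 beats
Sum = 4 + 1.5 + 1 + 0.5 + 0.5
= 7.5 beats


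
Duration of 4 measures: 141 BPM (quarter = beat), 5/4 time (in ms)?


Quarter-note beat duration = 60000 / 141 ms
Beats per measure (5/4) = 5
One measure = 5 × 60000 / 141 = 300000 / 141 ms
4 measures = 4 × 300000 / 141 = 1200000 / 141
= 8510.6 ms


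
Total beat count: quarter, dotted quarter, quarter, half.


Beat values:
  quarter = 1 beat
  dotted quarter = 1.5 beats
  quarter = 1 beat
  half = 2 beats
Sum = 1 + 1.5 + 1 + 2
= 5.5 beats


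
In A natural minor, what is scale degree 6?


Natural minor scale pattern: W-H-W-W-H-W-W (2-1-2-2-1-2-2 semitones)
Starting from A:
  A + 2 semitones → B
  B + 1 semitone → C
  C + 2 semitones → D
  D + 2 semitones → E
  E + 1 semitone → F
  F + 2 semitones → G
  G + 2 semitones → A
Scale: A B C D E F G
Degree 6 = F


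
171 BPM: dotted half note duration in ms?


One quarter-note beat = 60000 / BPM = 60000 / 171 ms
Dotted half note = 3 × quarter note
Duration = 3 × 60000 / 171 = 180000 / 171
= 1052.6 ms


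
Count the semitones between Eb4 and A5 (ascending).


Let's work it out.
Absolute semitone position = octave×12 + chromatic position
Eb4: 4×12 + 3 = 51
A5: 5×12 + 9 = 69
Difference = 69 - 51 = 18
= 18 semitones


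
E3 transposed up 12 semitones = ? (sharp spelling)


Step by step:
E3: chromatic position 4 in octave 3 → absolute = 3×12 + 4 = 40
Transpose up 12: 40 + 12 = 52
52 = 4×12 + 4 → E in octave 4
Result = E4


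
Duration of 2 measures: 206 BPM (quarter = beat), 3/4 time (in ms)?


Reasoning:
Quarter-note beat duration = 60000 / 206 ms
Beats per measure (3/4) = 3
One measure = 3 × 60000 / 206 = 180000 / 206 ms
2 measures = 2 × 180000 / 206 = 360000 / 206
= 1747.6 ms


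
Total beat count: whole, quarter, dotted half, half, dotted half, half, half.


Working:
Beat values:
  whole = 4 beats
  quarter = 1 beat
  dotted half = 3 beats
  half = 2 beats
  dotted half = 3 beats
  half = 2 beats
  half = 2 beats
Sum = 4 + 1 + 3 + 2 + 3 + 2 + 2
= 17 beats


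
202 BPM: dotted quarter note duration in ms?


Solution.
One quarter-note beat = 60000 / BPM = 60000 / 202 ms
Dotted quarter note = 3/2 × quarter note
Duration = 3/2 × 60000 / 202 = 90000 / 202
= 445.5 ms


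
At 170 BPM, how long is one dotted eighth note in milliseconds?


Solution.
One quarter-note beat = 60000 / BPM = 60000 / 170 ms
Dotted eighth note = 3/4 × quarter note
Duration = 3/4 × 60000 / 170 = 45000 / 170
= 264.7 ms


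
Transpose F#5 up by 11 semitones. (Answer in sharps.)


F#5: chromatic position 6 in octave 5 → absolute = 5×12 + 6 = 66
Transpose up 11: 66 + 11 = 77
77 = 6×12 + 5 → F in octave 6
Result = F6


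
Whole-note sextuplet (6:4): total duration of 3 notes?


Sextuplet: 6 notes occupy the space of 4 whole notes
Space = 4 × 4 = 16 beats
Each sextuplet note = 16 / 6 = 8/3 beats
3 notes = 3 × 8/3 = 8
= 8 beats


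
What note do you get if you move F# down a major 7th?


Let's work it out.
major 7th: 7 letter names, 11 semitones
Letter: F - 6 → G
Pitch: F# - 11 semitones, spelled as a G → G
= G


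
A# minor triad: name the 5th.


Reasoning:
Minor triad = root + minor 3rd (3 semitones) + perfect 5th (7 semitones)
A triad on A# stacks thirds, so the chord tones use letter names A-C-E
Root: A#
Minor 3rd above A#: C#
Perfect 5th above A#: E#
The 5th = E#


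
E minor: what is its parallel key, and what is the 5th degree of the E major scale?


Working:
Parallel keys share the same tonic but differ in mode
E minor → parallel is E major
E major scale: E F# G# A B C# D#
= E major; 5th degree = B


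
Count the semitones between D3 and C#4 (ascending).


Let's work it out.
Absolute semitone position = octave×12 + chromatic position
D3: 3×12 + 2 = 38
C#4: 4×12 + 1 = 49
Difference = 49 - 38 = 11
= 11 semitones


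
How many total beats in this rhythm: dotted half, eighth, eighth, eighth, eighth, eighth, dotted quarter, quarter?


Let's work it out.
Beat values:
  dotted half = 3 beats
  eighth = 0.5 beats
  eighth = 0.5 beats
  eighth = 0.5 beats
  eighth = 0.5 beats
  eighth = 0.5 beats
  dotted quarter = 1.5 beats
  quarter = 1 beat
Sum = 3 + 0.5 + 0.5 + 0.5 + 0.5 + 0.5 + 1.5 + 1
= 8 beats


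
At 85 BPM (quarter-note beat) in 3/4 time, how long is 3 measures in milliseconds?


Quarter-note beat duration = 60000 / 85 ms
Beats per measure (3/4) = 3
One measure = 3 × 60000 / 85 = 180000 / 85 ms
3 measures = 3 × 180000 / 85 = 540000 / 85
= 6352.9 ms


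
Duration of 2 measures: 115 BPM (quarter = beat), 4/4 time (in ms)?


Solution.
Quarter-note beat duration = 60000 / 115 ms
Beats per measure (4/4) = 4
One measure = 4 × 60000 / 115 = 240000 / 115 ms
2 measures = 2 × 240000 / 115 = 480000 / 115
= 4173.9 ms


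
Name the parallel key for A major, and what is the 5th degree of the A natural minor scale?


Solution.
Parallel keys share the same tonic but differ in mode
A major → parallel is A minor
A natural minor scale: A B C D E F G
= A minor; 5th degree = E
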